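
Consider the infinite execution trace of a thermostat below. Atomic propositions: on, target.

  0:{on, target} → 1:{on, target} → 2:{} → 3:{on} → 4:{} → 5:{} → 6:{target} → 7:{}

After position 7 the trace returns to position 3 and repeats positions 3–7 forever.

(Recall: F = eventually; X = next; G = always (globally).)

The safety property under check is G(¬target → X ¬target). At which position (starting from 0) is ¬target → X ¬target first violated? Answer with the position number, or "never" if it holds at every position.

Check ¬target → X ¬target at each position in order: 0 ✓, 1 ✓, 2 ✓, 3 ✓, 4 ✓.
At position 5 the labels are {} and the next position 6 has {target}, so ¬target → X ¬target is false there. This is the first violation.

5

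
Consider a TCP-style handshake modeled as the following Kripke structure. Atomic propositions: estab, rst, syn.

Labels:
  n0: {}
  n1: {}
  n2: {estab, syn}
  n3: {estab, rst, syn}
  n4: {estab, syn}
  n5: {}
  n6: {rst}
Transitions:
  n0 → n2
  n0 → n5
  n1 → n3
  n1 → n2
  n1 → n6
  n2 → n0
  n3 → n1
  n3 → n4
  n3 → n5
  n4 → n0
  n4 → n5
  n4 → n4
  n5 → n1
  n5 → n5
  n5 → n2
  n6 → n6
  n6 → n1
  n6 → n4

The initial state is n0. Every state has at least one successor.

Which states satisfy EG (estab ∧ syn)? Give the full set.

States satisfying estab ∧ syn: {n2, n3, n4}.
States satisfying EG (estab ∧ syn): {n3, n4}.

{n3, n4}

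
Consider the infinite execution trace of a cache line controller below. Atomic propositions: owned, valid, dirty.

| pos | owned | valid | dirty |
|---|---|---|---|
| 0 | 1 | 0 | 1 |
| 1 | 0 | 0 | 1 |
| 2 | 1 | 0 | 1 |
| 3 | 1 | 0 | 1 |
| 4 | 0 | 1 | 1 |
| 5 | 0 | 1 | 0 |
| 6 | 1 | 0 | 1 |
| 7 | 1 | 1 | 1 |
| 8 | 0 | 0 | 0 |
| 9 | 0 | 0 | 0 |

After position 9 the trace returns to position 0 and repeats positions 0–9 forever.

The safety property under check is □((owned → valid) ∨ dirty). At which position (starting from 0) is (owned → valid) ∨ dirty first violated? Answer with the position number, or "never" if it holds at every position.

never

(owned → valid) ∨ dirty holds at every position 0..9, and those are all the positions the trace ever visits, so the invariant □((owned → valid) ∨ dirty) is never violated.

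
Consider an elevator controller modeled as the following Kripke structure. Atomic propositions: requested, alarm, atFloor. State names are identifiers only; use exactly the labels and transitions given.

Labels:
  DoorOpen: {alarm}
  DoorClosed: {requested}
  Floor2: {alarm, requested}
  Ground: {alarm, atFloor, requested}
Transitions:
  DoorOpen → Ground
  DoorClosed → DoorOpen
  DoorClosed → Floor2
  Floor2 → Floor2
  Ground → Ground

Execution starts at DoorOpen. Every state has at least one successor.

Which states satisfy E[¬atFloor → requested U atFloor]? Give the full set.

States satisfying ¬atFloor → requested: {DoorClosed, Floor2, Ground}.
States satisfying atFloor: {Ground}.
States satisfying E[¬atFloor → requested U atFloor]: {Ground}.

{Ground}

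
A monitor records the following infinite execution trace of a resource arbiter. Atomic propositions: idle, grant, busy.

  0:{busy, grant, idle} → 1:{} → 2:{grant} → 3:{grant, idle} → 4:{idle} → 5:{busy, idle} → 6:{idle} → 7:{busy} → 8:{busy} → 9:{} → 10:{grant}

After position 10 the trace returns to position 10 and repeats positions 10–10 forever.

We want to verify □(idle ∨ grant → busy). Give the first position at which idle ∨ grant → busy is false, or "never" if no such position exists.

2

Check idle ∨ grant → busy at each position in order: 0 ✓, 1 ✓.
At position 2 the labels are {grant}, so idle ∨ grant → busy is false there. This is the first violation.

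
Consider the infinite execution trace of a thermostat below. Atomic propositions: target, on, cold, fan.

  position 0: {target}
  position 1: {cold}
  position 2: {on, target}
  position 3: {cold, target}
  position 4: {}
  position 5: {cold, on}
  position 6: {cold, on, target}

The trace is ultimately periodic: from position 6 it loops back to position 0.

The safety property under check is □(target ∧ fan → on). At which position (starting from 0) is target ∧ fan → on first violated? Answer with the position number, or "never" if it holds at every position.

never

target ∧ fan → on holds at every position 0..6, and those are all the positions the trace ever visits, so the invariant □(target ∧ fan → on) is never violated.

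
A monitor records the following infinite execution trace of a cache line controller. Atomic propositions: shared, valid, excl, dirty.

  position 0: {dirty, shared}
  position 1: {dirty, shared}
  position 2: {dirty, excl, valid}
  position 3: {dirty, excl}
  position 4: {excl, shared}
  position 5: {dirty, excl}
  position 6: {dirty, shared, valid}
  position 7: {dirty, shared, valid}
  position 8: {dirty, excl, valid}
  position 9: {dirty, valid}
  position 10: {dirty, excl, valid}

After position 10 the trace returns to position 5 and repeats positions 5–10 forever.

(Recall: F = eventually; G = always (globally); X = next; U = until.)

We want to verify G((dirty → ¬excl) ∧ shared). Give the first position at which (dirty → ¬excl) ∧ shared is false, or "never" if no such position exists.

Check (dirty → ¬excl) ∧ shared at each position in order: 0 ✓, 1 ✓.
At position 2 the labels are {dirty, excl, valid}, so (dirty → ¬excl) ∧ shared is false there. This is the first violation.

2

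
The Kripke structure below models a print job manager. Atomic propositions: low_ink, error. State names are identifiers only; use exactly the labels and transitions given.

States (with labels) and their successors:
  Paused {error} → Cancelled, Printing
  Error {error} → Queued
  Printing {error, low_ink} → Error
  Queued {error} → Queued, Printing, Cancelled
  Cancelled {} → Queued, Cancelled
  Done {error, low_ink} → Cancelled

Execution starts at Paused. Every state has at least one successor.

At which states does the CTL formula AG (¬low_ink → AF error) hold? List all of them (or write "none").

none

States satisfying ¬low_ink → AF error: {Paused, Error, Printing, Queued, Done}.
States satisfying AG (¬low_ink → AF error): ∅.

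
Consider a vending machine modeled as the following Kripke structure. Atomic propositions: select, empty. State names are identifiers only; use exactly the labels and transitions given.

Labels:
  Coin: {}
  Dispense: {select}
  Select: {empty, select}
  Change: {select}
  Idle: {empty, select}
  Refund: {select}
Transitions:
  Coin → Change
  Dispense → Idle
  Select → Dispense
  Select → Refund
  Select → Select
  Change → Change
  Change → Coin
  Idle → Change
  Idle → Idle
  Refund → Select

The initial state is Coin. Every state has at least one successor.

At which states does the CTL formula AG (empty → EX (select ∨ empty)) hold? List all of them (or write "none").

States satisfying empty → EX (select ∨ empty): {Coin, Dispense, Select, Change, Idle, Refund}.
States satisfying AG (empty → EX (select ∨ empty)): {Coin, Dispense, Select, Change, Idle, Refund}.

{Coin, Dispense, Select, Change, Idle, Refund}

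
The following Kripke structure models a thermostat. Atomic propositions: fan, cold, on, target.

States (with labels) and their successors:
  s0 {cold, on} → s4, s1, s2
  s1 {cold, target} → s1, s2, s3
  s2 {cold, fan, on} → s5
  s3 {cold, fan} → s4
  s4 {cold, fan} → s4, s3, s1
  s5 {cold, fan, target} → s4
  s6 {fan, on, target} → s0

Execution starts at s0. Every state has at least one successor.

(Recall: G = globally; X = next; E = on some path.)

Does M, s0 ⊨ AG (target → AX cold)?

Holds

States satisfying target → AX cold: {s0, s1, s2, s3, s4, s5, s6}.
States satisfying AG (target → AX cold): {s0, s1, s2, s3, s4, s5, s6}.
Every state reachable from s0 satisfies target → AX cold.
s0 ∈ Sat(AG (target → AX cold)).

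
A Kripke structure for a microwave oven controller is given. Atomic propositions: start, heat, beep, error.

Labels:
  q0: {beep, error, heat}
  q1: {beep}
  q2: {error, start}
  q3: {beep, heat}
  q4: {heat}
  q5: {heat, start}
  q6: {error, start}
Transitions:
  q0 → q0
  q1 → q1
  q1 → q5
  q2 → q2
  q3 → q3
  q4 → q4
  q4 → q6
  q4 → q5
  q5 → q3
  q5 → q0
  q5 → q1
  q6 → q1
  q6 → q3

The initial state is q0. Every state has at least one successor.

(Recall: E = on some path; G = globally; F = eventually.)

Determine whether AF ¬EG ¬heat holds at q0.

States satisfying ¬EG ¬heat: {q0, q3, q4, q5}.
States satisfying AF ¬EG ¬heat: {q0, q3, q4, q5}.
q0 ∈ Sat(AF ¬EG ¬heat).

Holds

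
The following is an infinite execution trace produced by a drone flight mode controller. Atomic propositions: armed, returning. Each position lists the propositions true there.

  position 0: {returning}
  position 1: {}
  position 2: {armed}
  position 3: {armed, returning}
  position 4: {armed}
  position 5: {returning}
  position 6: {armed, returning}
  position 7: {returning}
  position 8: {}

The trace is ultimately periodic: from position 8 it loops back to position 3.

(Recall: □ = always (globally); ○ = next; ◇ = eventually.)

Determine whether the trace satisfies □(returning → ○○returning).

returning → ○○returning must hold at every position from 0 onward. It fails at position 0, so □(returning → ○○returning) is false.
Positions where returning holds: 0, 3, 5, 6, 7.
Check ○○returning at each: 0→fails, 3→ok, 5→ok, 6→fails, 7→ok.

Does not hold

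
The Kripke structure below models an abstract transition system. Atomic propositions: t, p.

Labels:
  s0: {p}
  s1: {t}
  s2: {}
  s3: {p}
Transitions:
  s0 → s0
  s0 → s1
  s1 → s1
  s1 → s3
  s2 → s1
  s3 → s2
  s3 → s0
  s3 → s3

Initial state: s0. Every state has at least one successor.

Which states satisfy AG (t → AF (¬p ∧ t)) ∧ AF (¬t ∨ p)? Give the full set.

States satisfying t → AF (¬p ∧ t): {s0, s1, s2, s3}.
States satisfying AG (t → AF (¬p ∧ t)): {s0, s1, s2, s3}.
States satisfying ¬t ∨ p: {s0, s2, s3}.
States satisfying AF (¬t ∨ p): {s0, s2, s3}.
States satisfying AG (t → AF (¬p ∧ t)) ∧ AF (¬t ∨ p): {s0, s2, s3}.

{s0, s2, s3}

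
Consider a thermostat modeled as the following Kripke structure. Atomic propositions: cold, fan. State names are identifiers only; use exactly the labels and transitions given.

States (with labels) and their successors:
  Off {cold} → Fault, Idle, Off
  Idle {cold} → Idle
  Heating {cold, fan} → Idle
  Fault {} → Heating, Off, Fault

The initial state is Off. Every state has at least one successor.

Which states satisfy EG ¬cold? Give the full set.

States satisfying ¬cold: {Fault}.
States satisfying EG ¬cold: {Fault}.

{Fault}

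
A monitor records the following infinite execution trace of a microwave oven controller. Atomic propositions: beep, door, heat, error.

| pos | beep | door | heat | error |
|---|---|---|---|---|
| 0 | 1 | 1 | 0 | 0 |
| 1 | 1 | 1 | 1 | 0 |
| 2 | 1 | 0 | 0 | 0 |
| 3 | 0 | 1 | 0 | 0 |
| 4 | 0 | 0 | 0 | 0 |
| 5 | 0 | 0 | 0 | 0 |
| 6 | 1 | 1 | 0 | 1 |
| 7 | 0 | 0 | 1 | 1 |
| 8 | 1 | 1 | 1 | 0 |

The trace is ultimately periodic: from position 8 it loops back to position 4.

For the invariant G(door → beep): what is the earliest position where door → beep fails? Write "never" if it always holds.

3

Check door → beep at each position in order: 0 ✓, 1 ✓, 2 ✓.
At position 3 the labels are {door}, so door → beep is false there. This is the first violation.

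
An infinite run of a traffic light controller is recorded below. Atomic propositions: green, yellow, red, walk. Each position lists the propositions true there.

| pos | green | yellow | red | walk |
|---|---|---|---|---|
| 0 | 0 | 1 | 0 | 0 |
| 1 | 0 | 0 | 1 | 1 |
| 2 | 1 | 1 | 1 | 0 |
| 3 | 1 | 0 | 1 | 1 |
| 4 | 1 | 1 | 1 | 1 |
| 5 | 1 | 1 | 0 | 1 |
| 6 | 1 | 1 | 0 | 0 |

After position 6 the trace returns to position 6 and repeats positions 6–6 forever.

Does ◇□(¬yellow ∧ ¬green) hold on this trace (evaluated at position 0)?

Violated

□(¬yellow ∧ ¬green) is false at every position 0..6, so it never becomes true and ◇□(¬yellow ∧ ¬green) fails.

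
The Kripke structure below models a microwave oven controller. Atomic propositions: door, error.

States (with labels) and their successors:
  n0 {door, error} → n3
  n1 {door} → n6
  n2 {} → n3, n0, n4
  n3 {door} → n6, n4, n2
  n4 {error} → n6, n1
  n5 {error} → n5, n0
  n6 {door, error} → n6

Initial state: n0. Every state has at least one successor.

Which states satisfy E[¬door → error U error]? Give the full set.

{n0, n1, n3, n4, n5, n6}

States satisfying ¬door → error: {n0, n1, n3, n4, n5, n6}.
States satisfying error: {n0, n4, n5, n6}.
States satisfying E[¬door → error U error]: {n0, n1, n3, n4, n5, n6}.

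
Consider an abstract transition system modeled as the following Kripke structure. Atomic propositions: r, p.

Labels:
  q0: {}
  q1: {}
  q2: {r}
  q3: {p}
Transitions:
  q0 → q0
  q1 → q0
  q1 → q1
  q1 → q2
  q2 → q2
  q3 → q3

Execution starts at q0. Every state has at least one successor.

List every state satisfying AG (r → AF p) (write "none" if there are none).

{q0, q3}

States satisfying r → AF p: {q0, q1, q3}.
States satisfying AG (r → AF p): {q0, q3}.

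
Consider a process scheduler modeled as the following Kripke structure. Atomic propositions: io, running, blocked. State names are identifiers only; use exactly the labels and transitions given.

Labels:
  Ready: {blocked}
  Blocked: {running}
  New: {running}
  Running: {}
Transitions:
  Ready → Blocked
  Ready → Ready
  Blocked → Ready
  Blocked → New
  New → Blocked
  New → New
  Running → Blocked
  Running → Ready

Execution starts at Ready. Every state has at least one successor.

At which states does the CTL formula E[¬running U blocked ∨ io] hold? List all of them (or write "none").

States satisfying ¬running: {Ready, Running}.
States satisfying blocked ∨ io: {Ready}.
States satisfying E[¬running U blocked ∨ io]: {Ready, Running}.

{Ready, Running}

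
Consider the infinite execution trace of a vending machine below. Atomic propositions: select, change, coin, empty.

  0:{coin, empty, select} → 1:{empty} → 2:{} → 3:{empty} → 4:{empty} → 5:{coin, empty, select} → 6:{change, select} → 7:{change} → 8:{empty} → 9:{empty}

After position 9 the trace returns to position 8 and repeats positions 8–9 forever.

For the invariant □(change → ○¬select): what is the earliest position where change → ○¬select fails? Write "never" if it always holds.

never

change → ○¬select holds at every position 0..9, and those are all the positions the trace ever visits, so the invariant □(change → ○¬select) is never violated.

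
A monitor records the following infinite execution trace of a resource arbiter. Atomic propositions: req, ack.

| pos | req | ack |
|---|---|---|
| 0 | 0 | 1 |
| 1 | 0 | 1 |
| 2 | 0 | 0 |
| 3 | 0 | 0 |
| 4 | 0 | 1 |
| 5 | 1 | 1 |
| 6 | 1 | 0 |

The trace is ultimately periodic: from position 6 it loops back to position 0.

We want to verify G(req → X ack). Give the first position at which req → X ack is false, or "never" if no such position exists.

Check req → X ack at each position in order: 0 ✓, 1 ✓, 2 ✓, 3 ✓, 4 ✓.
At position 5 the labels are {ack, req} and the next position 6 has {req}, so req → X ack is false there. This is the first violation.

5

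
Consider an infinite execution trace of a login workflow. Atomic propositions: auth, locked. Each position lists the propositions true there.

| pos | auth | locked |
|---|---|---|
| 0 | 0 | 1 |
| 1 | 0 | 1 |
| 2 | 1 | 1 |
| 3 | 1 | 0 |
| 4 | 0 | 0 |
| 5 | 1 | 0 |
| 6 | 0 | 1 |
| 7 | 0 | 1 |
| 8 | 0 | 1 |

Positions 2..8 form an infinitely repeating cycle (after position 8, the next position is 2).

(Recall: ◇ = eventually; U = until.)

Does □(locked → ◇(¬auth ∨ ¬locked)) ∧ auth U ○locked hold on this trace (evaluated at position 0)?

Yes

locked → ◇(¬auth ∨ ¬locked) holds at every position 0..8, and those are all positions ever visited, so □(locked → ◇(¬auth ∨ ¬locked)) holds.
Positions where locked holds: 0, 1, 2, 6, 7, 8.
Check ◇(¬auth ∨ ¬locked) at each: 0→ok, 1→ok, 2→ok, 6→ok, 7→ok, 8→ok.
Walking from position 0: ○locked first holds at position 0, and auth holds at every earlier position along the way, so auth U ○locked holds.
At position 0: □(locked → ◇(¬auth ∨ ¬locked)) is true; auth U ○locked is true; so □(locked → ◇(¬auth ∨ ¬locked)) ∧ auth U ○locked is true.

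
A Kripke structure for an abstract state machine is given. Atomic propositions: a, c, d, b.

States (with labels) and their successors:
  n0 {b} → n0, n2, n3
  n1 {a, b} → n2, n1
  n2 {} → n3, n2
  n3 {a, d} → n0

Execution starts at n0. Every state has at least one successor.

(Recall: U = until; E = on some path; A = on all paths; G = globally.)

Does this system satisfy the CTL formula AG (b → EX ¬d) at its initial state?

States satisfying b → EX ¬d: {n0, n1, n2, n3}.
States satisfying AG (b → EX ¬d): {n0, n1, n2, n3}.
Every state reachable from n0 satisfies b → EX ¬d.
n0 ∈ Sat(AG (b → EX ¬d)).

Satisfied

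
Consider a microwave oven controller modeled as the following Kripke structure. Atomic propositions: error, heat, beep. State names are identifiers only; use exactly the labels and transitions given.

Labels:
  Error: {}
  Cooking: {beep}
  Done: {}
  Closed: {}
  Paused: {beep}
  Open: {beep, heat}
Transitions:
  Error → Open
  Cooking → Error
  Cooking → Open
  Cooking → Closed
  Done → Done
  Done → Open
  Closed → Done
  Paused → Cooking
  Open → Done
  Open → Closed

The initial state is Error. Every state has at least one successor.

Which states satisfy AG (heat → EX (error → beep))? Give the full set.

States satisfying heat → EX (error → beep): {Error, Cooking, Done, Closed, Paused, Open}.
States satisfying AG (heat → EX (error → beep)): {Error, Cooking, Done, Closed, Paused, Open}.

{Error, Cooking, Done, Closed, Paused, Open}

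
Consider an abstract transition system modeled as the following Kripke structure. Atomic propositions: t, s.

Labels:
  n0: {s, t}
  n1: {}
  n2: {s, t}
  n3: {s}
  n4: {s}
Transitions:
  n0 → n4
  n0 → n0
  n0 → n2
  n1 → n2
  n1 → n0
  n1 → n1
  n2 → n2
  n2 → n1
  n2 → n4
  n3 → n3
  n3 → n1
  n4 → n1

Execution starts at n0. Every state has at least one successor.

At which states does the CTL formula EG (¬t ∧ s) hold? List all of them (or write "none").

States satisfying ¬t ∧ s: {n3, n4}.
States satisfying EG (¬t ∧ s): {n3}.

{n3}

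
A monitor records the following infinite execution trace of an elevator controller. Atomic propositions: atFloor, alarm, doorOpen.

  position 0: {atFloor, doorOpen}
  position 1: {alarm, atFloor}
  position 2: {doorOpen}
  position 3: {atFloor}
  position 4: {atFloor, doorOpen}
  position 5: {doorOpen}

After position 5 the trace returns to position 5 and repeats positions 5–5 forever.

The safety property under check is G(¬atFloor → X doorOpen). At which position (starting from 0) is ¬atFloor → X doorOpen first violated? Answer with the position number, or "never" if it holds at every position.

Check ¬atFloor → X doorOpen at each position in order: 0 ✓, 1 ✓.
At position 2 the labels are {doorOpen} and the next position 3 has {atFloor}, so ¬atFloor → X doorOpen is false there. This is the first violation.

2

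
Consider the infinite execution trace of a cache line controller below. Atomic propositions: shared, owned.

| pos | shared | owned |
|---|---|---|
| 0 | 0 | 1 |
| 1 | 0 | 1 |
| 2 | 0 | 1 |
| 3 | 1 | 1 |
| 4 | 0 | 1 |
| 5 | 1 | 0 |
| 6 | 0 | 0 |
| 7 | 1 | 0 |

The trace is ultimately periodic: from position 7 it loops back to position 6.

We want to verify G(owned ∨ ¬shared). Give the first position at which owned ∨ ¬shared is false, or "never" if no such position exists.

Check owned ∨ ¬shared at each position in order: 0 ✓, 1 ✓, 2 ✓, 3 ✓, 4 ✓.
At position 5 the labels are {shared}, so owned ∨ ¬shared is false there. This is the first violation.

5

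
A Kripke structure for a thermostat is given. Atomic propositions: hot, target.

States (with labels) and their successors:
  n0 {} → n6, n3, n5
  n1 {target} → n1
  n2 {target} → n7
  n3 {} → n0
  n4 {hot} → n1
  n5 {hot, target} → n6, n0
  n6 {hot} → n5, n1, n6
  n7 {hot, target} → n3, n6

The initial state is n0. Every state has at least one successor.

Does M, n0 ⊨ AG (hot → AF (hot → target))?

States satisfying hot → AF (hot → target): {n0, n1, n2, n3, n4, n5, n7}.
States satisfying AG (hot → AF (hot → target)): {n1, n4}.
n6 is reachable from n0 and violates hot → AF (hot → target), so AG fails at n0.
n0 ∉ Sat(AG (hot → AF (hot → target))).

Does not hold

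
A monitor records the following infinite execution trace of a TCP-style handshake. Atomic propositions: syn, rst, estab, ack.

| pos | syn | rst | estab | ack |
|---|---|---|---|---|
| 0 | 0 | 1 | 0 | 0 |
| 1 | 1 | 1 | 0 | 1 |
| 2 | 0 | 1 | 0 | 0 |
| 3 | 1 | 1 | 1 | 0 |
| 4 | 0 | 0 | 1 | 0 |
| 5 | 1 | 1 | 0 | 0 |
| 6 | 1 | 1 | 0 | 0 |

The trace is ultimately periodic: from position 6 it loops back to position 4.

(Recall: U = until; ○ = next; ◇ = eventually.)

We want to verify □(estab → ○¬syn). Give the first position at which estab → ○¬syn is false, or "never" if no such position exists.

Check estab → ○¬syn at each position in order: 0 ✓, 1 ✓, 2 ✓, 3 ✓.
At position 4 the labels are {estab} and the next position 5 has {rst, syn}, so estab → ○¬syn is false there. This is the first violation.

4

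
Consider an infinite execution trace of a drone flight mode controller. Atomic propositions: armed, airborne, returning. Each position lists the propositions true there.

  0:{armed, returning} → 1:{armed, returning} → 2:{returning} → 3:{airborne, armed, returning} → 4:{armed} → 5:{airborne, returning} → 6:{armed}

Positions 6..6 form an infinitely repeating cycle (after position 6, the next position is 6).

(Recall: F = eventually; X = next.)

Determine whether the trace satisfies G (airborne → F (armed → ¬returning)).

airborne → F (armed → ¬returning) holds at every position 0..6, and those are all positions ever visited, so G (airborne → F (armed → ¬returning)) holds.
Positions where airborne holds: 3, 5.
Check F (armed → ¬returning) at each: 3→ok, 5→ok.

Holds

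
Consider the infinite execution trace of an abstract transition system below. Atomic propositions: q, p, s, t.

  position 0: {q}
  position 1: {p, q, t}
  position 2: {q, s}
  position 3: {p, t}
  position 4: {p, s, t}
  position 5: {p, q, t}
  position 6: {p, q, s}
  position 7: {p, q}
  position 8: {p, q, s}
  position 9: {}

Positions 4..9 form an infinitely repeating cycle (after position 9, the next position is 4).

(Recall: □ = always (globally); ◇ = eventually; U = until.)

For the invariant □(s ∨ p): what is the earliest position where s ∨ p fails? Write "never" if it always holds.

At position 0 the labels are {q}, so s ∨ p is false there. This is the first violation.

0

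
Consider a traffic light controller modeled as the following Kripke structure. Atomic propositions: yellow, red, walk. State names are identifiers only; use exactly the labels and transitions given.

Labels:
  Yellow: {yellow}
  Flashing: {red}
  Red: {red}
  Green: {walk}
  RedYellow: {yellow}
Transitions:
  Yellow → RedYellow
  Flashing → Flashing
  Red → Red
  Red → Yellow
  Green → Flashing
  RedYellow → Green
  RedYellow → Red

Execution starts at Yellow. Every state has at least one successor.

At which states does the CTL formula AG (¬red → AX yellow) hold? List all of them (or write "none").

{Flashing}

States satisfying ¬red → AX yellow: {Yellow, Flashing, Red}.
States satisfying AG (¬red → AX yellow): {Flashing}.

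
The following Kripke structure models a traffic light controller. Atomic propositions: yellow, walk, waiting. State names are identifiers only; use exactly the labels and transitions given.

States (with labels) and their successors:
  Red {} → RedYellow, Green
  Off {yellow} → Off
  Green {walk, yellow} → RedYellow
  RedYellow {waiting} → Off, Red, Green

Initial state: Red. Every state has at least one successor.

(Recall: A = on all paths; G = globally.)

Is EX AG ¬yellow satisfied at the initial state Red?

States satisfying AG ¬yellow: ∅.
States satisfying EX AG ¬yellow: ∅.
No suitable path/successor from Red witnesses the formula.
Red ∉ Sat(EX AG ¬yellow).

No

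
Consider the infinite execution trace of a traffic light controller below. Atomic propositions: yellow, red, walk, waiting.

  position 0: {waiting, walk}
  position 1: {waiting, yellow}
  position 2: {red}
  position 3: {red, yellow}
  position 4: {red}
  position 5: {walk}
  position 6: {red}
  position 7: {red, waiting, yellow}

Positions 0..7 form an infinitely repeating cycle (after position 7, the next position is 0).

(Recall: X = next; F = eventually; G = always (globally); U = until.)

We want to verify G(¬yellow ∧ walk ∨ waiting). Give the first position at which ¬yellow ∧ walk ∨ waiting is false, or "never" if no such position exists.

Check ¬yellow ∧ walk ∨ waiting at each position in order: 0 ✓, 1 ✓.
At position 2 the labels are {red}, so ¬yellow ∧ walk ∨ waiting is false there. This is the first violation.

2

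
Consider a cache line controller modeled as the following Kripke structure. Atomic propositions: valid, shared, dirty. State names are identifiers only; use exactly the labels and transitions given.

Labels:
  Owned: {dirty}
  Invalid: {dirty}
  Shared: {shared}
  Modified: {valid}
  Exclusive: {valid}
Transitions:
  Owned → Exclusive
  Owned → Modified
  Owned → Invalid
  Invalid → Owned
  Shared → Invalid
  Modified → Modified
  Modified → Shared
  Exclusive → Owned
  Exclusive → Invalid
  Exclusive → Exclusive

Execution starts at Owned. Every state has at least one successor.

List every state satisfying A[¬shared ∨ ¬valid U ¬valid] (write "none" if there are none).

{Owned, Invalid, Shared}

States satisfying ¬shared ∨ ¬valid: {Owned, Invalid, Shared, Modified, Exclusive}.
States satisfying ¬valid: {Owned, Invalid, Shared}.
States satisfying A[¬shared ∨ ¬valid U ¬valid]: {Owned, Invalid, Shared}.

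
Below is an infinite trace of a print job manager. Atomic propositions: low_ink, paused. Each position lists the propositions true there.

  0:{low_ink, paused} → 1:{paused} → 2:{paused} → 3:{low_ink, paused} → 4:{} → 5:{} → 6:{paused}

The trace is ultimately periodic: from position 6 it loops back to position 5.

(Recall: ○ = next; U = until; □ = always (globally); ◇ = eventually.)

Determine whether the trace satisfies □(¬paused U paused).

¬paused U paused holds at every position 0..6, and those are all positions ever visited, so □(¬paused U paused) holds.

Holds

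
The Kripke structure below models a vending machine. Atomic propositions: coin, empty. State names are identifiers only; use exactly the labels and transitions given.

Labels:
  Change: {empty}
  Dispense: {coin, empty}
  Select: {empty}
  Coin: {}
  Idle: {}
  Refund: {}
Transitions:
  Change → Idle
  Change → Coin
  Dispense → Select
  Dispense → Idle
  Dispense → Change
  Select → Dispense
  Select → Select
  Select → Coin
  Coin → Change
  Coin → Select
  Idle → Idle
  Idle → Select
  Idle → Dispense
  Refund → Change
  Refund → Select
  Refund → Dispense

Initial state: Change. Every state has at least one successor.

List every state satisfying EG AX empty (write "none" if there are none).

none

States satisfying AX empty: {Coin, Refund}.
States satisfying EG AX empty: ∅.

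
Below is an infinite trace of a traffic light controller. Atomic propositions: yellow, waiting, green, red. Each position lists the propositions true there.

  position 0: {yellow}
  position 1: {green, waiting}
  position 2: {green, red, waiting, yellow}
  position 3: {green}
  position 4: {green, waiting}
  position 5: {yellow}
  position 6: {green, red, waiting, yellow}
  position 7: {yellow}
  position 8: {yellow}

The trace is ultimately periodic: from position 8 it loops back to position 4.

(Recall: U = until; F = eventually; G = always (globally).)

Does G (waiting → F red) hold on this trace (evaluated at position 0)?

Satisfied

waiting → F red holds at every position 0..8, and those are all positions ever visited, so G (waiting → F red) holds.
Positions where waiting holds: 1, 2, 4, 6.
Check F red at each: 1→ok, 2→ok, 4→ok, 6→ok.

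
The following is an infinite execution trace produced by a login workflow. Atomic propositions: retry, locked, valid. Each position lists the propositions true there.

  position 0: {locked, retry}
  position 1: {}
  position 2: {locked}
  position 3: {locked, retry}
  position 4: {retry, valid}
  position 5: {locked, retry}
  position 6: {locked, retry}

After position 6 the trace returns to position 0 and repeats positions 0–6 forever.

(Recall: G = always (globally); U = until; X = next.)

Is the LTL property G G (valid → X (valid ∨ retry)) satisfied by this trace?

G (valid → X (valid ∨ retry)) holds at every position 0..6, and those are all positions ever visited, so G G (valid → X (valid ∨ retry)) holds.

Holds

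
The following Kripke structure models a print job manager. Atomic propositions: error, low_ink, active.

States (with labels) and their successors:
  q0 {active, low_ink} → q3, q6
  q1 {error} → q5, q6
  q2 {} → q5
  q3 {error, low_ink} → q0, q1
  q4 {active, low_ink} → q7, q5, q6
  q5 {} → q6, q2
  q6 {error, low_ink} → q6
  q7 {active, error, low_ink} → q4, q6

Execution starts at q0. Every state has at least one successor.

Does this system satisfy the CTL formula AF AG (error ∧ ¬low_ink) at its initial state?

States satisfying AG (error ∧ ¬low_ink): ∅.
States satisfying AF AG (error ∧ ¬low_ink): ∅.
There is a path from q0 along which AG (error ∧ ¬low_ink) never holds.
q0 ∉ Sat(AF AG (error ∧ ¬low_ink)).

Violated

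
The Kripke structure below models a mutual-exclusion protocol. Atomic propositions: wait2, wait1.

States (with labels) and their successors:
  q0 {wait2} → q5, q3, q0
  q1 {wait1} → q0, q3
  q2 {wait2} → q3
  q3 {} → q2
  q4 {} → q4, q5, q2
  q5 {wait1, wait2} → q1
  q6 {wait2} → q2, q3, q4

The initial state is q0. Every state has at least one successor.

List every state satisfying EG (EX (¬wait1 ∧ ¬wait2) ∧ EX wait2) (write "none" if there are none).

{q0, q1, q4, q6}

States satisfying EX (¬wait1 ∧ ¬wait2) ∧ EX wait2: {q0, q1, q4, q6}.
States satisfying EG (EX (¬wait1 ∧ ¬wait2) ∧ EX wait2): {q0, q1, q4, q6}.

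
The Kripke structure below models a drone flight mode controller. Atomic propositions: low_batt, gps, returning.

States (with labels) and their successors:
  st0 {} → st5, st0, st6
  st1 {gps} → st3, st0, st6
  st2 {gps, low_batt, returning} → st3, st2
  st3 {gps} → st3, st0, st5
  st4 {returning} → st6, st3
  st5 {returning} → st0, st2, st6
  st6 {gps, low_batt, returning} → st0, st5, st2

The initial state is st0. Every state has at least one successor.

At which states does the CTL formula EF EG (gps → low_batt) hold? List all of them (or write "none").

States satisfying EG (gps → low_batt): {st0, st2, st4, st5, st6}.
States satisfying EF EG (gps → low_batt): {st0, st1, st2, st3, st4, st5, st6}.

{st0, st1, st2, st3, st4, st5, st6}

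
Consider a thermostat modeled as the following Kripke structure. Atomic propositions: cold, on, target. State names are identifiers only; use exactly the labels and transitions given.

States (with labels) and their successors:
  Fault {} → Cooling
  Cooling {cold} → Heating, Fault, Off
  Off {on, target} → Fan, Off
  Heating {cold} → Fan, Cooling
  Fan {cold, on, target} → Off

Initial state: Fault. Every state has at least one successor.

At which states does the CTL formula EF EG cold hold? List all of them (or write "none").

States satisfying EG cold: {Cooling, Heating}.
States satisfying EF EG cold: {Fault, Cooling, Heating}.

{Fault, Cooling, Heating}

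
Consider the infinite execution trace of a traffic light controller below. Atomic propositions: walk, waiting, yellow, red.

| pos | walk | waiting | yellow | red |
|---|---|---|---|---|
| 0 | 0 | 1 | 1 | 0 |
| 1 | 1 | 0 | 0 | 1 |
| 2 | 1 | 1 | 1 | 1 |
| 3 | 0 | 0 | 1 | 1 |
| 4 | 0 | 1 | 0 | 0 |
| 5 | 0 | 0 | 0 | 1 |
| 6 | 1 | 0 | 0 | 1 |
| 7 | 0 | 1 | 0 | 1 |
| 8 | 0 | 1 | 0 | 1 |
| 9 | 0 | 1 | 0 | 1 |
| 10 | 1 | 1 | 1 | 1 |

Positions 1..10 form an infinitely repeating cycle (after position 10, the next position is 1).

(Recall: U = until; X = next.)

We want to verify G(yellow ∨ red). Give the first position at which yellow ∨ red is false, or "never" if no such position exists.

Check yellow ∨ red at each position in order: 0 ✓, 1 ✓, 2 ✓, 3 ✓.
At position 4 the labels are {waiting}, so yellow ∨ red is false there. This is the first violation.

4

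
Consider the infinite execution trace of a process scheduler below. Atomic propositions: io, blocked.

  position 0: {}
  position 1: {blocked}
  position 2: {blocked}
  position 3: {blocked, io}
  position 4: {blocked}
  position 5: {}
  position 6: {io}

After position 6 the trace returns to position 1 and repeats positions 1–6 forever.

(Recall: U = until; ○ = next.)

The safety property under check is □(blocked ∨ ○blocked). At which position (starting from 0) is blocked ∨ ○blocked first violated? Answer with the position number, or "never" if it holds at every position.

5

Check blocked ∨ ○blocked at each position in order: 0 ✓, 1 ✓, 2 ✓, 3 ✓, 4 ✓.
At position 5 the labels are {} and the next position 6 has {io}, so blocked ∨ ○blocked is false there. This is the first violation.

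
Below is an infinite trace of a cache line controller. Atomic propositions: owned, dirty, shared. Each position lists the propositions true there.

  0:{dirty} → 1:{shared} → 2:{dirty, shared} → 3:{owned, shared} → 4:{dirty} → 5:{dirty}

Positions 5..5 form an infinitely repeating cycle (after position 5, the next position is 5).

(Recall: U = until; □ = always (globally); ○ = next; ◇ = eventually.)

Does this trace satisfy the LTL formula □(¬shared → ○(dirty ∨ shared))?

Holds

¬shared → ○(dirty ∨ shared) holds at every position 0..5, and those are all positions ever visited, so □(¬shared → ○(dirty ∨ shared)) holds.
Positions where ¬shared holds: 0, 4, 5.
Check ○(dirty ∨ shared) at each: 0→ok, 4→ok, 5→ok.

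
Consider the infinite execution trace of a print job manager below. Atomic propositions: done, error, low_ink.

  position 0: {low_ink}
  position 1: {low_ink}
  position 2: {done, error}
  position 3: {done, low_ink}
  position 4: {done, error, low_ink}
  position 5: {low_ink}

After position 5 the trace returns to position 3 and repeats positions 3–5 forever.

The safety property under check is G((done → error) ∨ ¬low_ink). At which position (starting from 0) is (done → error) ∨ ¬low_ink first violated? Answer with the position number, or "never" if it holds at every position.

Check (done → error) ∨ ¬low_ink at each position in order: 0 ✓, 1 ✓, 2 ✓.
At position 3 the labels are {done, low_ink}, so (done → error) ∨ ¬low_ink is false there. This is the first violation.

3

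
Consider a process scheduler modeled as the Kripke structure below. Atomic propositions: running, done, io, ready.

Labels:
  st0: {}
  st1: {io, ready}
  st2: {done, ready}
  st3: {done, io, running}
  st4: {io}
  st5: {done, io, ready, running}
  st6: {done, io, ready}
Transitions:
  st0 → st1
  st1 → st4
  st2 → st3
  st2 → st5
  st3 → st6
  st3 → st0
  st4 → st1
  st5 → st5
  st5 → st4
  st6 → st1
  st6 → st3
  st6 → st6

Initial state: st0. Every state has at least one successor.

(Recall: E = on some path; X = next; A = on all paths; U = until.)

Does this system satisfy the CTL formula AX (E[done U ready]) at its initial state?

Holds

States satisfying E[done U ready]: {st1, st2, st3, st5, st6}.
States satisfying AX (E[done U ready]): {st0, st2, st4, st6}.
st0 ∈ Sat(AX (E[done U ready])).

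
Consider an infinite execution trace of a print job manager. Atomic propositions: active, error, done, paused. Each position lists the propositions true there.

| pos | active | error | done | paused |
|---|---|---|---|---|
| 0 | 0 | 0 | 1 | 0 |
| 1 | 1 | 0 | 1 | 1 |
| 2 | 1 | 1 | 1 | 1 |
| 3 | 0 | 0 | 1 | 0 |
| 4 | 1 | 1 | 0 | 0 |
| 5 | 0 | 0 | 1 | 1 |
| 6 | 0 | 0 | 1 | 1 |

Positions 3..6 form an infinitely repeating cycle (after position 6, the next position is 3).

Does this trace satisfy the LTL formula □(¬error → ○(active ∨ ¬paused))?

¬error → ○(active ∨ ¬paused) must hold at every position from 0 onward. It fails at position 5, so □(¬error → ○(active ∨ ¬paused)) is false.
Positions where ¬error holds: 0, 1, 3, 5, 6.
Check ○(active ∨ ¬paused) at each: 0→ok, 1→ok, 3→ok, 5→fails, 6→ok.

No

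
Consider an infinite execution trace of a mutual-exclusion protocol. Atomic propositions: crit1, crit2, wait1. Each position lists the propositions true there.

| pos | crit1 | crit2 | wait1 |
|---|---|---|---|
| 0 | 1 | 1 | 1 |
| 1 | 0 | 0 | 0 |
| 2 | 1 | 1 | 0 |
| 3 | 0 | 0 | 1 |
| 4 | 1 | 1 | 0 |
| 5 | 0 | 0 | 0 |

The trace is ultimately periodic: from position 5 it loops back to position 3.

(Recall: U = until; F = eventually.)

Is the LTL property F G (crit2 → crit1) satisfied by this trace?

Holds

G (crit2 → crit1) holds at position 0, which is reachable from 0, so F G (crit2 → crit1) holds.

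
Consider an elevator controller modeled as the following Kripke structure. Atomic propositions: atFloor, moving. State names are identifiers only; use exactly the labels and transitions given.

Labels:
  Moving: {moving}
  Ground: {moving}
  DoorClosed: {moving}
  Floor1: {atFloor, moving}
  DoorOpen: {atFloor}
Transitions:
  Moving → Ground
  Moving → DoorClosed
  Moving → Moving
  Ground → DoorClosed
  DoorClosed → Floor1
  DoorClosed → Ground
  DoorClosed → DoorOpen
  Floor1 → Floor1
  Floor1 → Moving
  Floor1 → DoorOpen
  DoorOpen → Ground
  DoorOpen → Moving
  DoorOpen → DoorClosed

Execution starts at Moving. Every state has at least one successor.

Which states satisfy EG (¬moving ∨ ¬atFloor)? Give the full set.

{Moving, Ground, DoorClosed, DoorOpen}

States satisfying ¬moving ∨ ¬atFloor: {Moving, Ground, DoorClosed, DoorOpen}.
States satisfying EG (¬moving ∨ ¬atFloor): {Moving, Ground, DoorClosed, DoorOpen}.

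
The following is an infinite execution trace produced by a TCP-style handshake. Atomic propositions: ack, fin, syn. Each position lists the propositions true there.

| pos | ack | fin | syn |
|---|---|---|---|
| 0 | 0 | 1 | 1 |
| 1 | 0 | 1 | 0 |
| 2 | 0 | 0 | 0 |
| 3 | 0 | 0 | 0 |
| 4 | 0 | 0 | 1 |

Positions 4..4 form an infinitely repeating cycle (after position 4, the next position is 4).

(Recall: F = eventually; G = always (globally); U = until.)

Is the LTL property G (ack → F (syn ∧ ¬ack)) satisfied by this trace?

ack → F (syn ∧ ¬ack) holds at every position 0..4, and those are all positions ever visited, so G (ack → F (syn ∧ ¬ack)) holds.

Satisfied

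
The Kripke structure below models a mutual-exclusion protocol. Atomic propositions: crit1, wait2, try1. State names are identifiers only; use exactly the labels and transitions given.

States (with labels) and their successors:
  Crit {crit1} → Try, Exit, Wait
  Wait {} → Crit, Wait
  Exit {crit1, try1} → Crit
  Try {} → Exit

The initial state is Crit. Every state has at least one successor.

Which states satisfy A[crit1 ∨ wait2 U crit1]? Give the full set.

States satisfying crit1 ∨ wait2: {Crit, Exit}.
States satisfying crit1: {Crit, Exit}.
States satisfying A[crit1 ∨ wait2 U crit1]: {Crit, Exit}.

{Crit, Exit}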